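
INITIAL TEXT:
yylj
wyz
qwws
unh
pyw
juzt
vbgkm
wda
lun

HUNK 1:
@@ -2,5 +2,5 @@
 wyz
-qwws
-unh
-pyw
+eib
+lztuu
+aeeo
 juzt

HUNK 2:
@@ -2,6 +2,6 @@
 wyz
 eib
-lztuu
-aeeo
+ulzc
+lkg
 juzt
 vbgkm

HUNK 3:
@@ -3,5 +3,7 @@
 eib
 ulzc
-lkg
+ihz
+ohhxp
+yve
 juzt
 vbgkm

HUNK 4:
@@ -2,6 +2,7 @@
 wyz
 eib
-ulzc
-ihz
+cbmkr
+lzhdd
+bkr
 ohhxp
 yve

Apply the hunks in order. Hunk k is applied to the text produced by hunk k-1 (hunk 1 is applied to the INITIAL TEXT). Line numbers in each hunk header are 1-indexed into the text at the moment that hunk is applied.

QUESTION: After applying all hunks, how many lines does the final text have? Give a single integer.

Hunk 1: at line 2 remove [qwws,unh,pyw] add [eib,lztuu,aeeo] -> 9 lines: yylj wyz eib lztuu aeeo juzt vbgkm wda lun
Hunk 2: at line 2 remove [lztuu,aeeo] add [ulzc,lkg] -> 9 lines: yylj wyz eib ulzc lkg juzt vbgkm wda lun
Hunk 3: at line 3 remove [lkg] add [ihz,ohhxp,yve] -> 11 lines: yylj wyz eib ulzc ihz ohhxp yve juzt vbgkm wda lun
Hunk 4: at line 2 remove [ulzc,ihz] add [cbmkr,lzhdd,bkr] -> 12 lines: yylj wyz eib cbmkr lzhdd bkr ohhxp yve juzt vbgkm wda lun
Final line count: 12

Answer: 12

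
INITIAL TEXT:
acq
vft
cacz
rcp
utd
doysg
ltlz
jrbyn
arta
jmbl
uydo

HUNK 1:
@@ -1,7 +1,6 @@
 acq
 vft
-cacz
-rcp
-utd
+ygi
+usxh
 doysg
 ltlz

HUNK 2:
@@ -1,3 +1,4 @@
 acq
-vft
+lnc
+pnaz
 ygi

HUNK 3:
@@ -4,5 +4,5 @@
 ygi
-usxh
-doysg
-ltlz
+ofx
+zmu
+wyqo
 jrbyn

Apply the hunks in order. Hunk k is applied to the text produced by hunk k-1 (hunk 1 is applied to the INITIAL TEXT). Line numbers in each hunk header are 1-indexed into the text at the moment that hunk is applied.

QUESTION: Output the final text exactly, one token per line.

Hunk 1: at line 1 remove [cacz,rcp,utd] add [ygi,usxh] -> 10 lines: acq vft ygi usxh doysg ltlz jrbyn arta jmbl uydo
Hunk 2: at line 1 remove [vft] add [lnc,pnaz] -> 11 lines: acq lnc pnaz ygi usxh doysg ltlz jrbyn arta jmbl uydo
Hunk 3: at line 4 remove [usxh,doysg,ltlz] add [ofx,zmu,wyqo] -> 11 lines: acq lnc pnaz ygi ofx zmu wyqo jrbyn arta jmbl uydo

Answer: acq
lnc
pnaz
ygi
ofx
zmu
wyqo
jrbyn
arta
jmbl
uydo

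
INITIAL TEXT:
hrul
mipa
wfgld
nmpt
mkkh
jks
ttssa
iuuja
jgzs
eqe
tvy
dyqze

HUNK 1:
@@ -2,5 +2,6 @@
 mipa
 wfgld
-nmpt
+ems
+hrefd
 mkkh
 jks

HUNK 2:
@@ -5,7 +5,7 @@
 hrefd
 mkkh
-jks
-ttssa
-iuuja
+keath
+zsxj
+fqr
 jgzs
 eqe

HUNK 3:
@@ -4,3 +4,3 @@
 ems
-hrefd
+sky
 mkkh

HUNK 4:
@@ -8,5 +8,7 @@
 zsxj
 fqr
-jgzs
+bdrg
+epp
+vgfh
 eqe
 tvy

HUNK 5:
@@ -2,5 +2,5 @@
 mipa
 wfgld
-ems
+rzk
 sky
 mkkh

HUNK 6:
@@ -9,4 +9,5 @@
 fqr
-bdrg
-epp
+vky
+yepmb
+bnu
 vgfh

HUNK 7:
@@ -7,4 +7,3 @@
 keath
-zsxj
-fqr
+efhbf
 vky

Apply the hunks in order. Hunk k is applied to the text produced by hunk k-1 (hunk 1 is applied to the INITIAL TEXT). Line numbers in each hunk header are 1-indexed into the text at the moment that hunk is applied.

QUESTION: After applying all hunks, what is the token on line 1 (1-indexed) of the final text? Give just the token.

Answer: hrul

Derivation:
Hunk 1: at line 2 remove [nmpt] add [ems,hrefd] -> 13 lines: hrul mipa wfgld ems hrefd mkkh jks ttssa iuuja jgzs eqe tvy dyqze
Hunk 2: at line 5 remove [jks,ttssa,iuuja] add [keath,zsxj,fqr] -> 13 lines: hrul mipa wfgld ems hrefd mkkh keath zsxj fqr jgzs eqe tvy dyqze
Hunk 3: at line 4 remove [hrefd] add [sky] -> 13 lines: hrul mipa wfgld ems sky mkkh keath zsxj fqr jgzs eqe tvy dyqze
Hunk 4: at line 8 remove [jgzs] add [bdrg,epp,vgfh] -> 15 lines: hrul mipa wfgld ems sky mkkh keath zsxj fqr bdrg epp vgfh eqe tvy dyqze
Hunk 5: at line 2 remove [ems] add [rzk] -> 15 lines: hrul mipa wfgld rzk sky mkkh keath zsxj fqr bdrg epp vgfh eqe tvy dyqze
Hunk 6: at line 9 remove [bdrg,epp] add [vky,yepmb,bnu] -> 16 lines: hrul mipa wfgld rzk sky mkkh keath zsxj fqr vky yepmb bnu vgfh eqe tvy dyqze
Hunk 7: at line 7 remove [zsxj,fqr] add [efhbf] -> 15 lines: hrul mipa wfgld rzk sky mkkh keath efhbf vky yepmb bnu vgfh eqe tvy dyqze
Final line 1: hrul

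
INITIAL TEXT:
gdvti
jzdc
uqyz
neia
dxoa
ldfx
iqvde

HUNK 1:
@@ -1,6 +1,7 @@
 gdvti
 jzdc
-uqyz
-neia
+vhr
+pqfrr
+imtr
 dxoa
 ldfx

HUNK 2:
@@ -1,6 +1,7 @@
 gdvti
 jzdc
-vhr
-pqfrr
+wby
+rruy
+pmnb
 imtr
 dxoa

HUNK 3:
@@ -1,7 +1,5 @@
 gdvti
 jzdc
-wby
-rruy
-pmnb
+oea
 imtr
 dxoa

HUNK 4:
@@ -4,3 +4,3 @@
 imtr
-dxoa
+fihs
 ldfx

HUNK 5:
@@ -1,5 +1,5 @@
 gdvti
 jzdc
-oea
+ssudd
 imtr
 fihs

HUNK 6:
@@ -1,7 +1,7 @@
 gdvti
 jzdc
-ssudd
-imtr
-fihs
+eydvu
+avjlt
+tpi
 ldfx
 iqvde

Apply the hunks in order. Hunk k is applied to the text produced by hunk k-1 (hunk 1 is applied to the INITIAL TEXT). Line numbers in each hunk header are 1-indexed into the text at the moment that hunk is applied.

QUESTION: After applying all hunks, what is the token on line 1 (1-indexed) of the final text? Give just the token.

Answer: gdvti

Derivation:
Hunk 1: at line 1 remove [uqyz,neia] add [vhr,pqfrr,imtr] -> 8 lines: gdvti jzdc vhr pqfrr imtr dxoa ldfx iqvde
Hunk 2: at line 1 remove [vhr,pqfrr] add [wby,rruy,pmnb] -> 9 lines: gdvti jzdc wby rruy pmnb imtr dxoa ldfx iqvde
Hunk 3: at line 1 remove [wby,rruy,pmnb] add [oea] -> 7 lines: gdvti jzdc oea imtr dxoa ldfx iqvde
Hunk 4: at line 4 remove [dxoa] add [fihs] -> 7 lines: gdvti jzdc oea imtr fihs ldfx iqvde
Hunk 5: at line 1 remove [oea] add [ssudd] -> 7 lines: gdvti jzdc ssudd imtr fihs ldfx iqvde
Hunk 6: at line 1 remove [ssudd,imtr,fihs] add [eydvu,avjlt,tpi] -> 7 lines: gdvti jzdc eydvu avjlt tpi ldfx iqvde
Final line 1: gdvti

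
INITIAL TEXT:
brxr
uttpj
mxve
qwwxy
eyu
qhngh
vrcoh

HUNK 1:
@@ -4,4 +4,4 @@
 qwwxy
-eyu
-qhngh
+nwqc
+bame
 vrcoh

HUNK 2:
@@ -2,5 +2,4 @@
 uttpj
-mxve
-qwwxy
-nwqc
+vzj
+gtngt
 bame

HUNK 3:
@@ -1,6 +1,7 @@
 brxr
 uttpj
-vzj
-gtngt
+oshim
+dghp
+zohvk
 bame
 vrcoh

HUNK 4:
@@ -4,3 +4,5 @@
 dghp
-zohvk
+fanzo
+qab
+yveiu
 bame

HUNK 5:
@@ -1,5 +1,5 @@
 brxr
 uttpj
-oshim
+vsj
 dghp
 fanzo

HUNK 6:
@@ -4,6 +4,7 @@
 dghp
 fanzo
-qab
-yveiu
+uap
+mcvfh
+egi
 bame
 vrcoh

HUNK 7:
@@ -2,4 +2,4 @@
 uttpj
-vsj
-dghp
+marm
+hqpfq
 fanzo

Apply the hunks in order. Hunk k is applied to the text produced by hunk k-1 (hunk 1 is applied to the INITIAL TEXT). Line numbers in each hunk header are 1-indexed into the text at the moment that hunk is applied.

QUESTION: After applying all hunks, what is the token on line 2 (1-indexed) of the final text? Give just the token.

Hunk 1: at line 4 remove [eyu,qhngh] add [nwqc,bame] -> 7 lines: brxr uttpj mxve qwwxy nwqc bame vrcoh
Hunk 2: at line 2 remove [mxve,qwwxy,nwqc] add [vzj,gtngt] -> 6 lines: brxr uttpj vzj gtngt bame vrcoh
Hunk 3: at line 1 remove [vzj,gtngt] add [oshim,dghp,zohvk] -> 7 lines: brxr uttpj oshim dghp zohvk bame vrcoh
Hunk 4: at line 4 remove [zohvk] add [fanzo,qab,yveiu] -> 9 lines: brxr uttpj oshim dghp fanzo qab yveiu bame vrcoh
Hunk 5: at line 1 remove [oshim] add [vsj] -> 9 lines: brxr uttpj vsj dghp fanzo qab yveiu bame vrcoh
Hunk 6: at line 4 remove [qab,yveiu] add [uap,mcvfh,egi] -> 10 lines: brxr uttpj vsj dghp fanzo uap mcvfh egi bame vrcoh
Hunk 7: at line 2 remove [vsj,dghp] add [marm,hqpfq] -> 10 lines: brxr uttpj marm hqpfq fanzo uap mcvfh egi bame vrcoh
Final line 2: uttpj

Answer: uttpj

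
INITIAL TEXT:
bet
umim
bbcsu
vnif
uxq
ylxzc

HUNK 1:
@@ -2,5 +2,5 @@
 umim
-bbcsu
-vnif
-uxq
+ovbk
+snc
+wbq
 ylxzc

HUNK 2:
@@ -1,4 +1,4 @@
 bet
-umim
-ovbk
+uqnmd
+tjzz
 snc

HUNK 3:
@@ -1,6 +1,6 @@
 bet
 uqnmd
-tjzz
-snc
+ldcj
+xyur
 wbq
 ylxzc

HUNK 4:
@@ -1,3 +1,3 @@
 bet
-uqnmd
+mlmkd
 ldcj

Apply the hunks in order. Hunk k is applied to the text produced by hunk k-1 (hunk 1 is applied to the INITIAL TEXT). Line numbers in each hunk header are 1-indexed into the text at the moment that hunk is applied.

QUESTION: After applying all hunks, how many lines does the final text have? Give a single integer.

Answer: 6

Derivation:
Hunk 1: at line 2 remove [bbcsu,vnif,uxq] add [ovbk,snc,wbq] -> 6 lines: bet umim ovbk snc wbq ylxzc
Hunk 2: at line 1 remove [umim,ovbk] add [uqnmd,tjzz] -> 6 lines: bet uqnmd tjzz snc wbq ylxzc
Hunk 3: at line 1 remove [tjzz,snc] add [ldcj,xyur] -> 6 lines: bet uqnmd ldcj xyur wbq ylxzc
Hunk 4: at line 1 remove [uqnmd] add [mlmkd] -> 6 lines: bet mlmkd ldcj xyur wbq ylxzc
Final line count: 6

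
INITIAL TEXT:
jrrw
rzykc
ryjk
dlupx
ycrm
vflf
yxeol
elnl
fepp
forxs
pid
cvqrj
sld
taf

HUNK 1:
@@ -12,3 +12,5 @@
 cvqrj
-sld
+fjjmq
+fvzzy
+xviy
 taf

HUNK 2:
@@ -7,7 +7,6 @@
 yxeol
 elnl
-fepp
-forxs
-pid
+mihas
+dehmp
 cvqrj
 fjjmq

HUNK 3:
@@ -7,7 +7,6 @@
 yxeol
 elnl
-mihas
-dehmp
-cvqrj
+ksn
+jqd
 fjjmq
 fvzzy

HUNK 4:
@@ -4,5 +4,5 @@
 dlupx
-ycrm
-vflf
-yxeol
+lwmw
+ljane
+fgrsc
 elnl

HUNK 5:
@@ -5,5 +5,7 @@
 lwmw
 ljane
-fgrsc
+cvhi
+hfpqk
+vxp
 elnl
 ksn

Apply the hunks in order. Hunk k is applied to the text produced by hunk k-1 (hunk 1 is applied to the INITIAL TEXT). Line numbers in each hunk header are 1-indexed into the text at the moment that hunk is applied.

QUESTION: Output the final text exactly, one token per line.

Answer: jrrw
rzykc
ryjk
dlupx
lwmw
ljane
cvhi
hfpqk
vxp
elnl
ksn
jqd
fjjmq
fvzzy
xviy
taf

Derivation:
Hunk 1: at line 12 remove [sld] add [fjjmq,fvzzy,xviy] -> 16 lines: jrrw rzykc ryjk dlupx ycrm vflf yxeol elnl fepp forxs pid cvqrj fjjmq fvzzy xviy taf
Hunk 2: at line 7 remove [fepp,forxs,pid] add [mihas,dehmp] -> 15 lines: jrrw rzykc ryjk dlupx ycrm vflf yxeol elnl mihas dehmp cvqrj fjjmq fvzzy xviy taf
Hunk 3: at line 7 remove [mihas,dehmp,cvqrj] add [ksn,jqd] -> 14 lines: jrrw rzykc ryjk dlupx ycrm vflf yxeol elnl ksn jqd fjjmq fvzzy xviy taf
Hunk 4: at line 4 remove [ycrm,vflf,yxeol] add [lwmw,ljane,fgrsc] -> 14 lines: jrrw rzykc ryjk dlupx lwmw ljane fgrsc elnl ksn jqd fjjmq fvzzy xviy taf
Hunk 5: at line 5 remove [fgrsc] add [cvhi,hfpqk,vxp] -> 16 lines: jrrw rzykc ryjk dlupx lwmw ljane cvhi hfpqk vxp elnl ksn jqd fjjmq fvzzy xviy taf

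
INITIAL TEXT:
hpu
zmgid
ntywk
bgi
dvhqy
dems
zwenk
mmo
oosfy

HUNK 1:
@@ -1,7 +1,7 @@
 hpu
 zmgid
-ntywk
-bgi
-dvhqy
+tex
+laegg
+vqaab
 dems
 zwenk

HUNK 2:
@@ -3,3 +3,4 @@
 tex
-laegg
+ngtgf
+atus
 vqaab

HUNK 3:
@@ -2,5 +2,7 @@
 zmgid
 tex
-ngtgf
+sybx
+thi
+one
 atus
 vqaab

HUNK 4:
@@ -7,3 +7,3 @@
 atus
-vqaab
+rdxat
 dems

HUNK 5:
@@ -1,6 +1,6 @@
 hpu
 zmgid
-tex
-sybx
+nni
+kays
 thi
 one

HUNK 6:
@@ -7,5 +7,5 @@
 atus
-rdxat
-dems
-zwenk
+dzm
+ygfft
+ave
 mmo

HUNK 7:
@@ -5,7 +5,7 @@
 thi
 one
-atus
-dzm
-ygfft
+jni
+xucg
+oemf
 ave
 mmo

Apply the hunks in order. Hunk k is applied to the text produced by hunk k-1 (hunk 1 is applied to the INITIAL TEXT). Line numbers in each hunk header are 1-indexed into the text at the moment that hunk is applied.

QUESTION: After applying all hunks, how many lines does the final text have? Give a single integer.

Hunk 1: at line 1 remove [ntywk,bgi,dvhqy] add [tex,laegg,vqaab] -> 9 lines: hpu zmgid tex laegg vqaab dems zwenk mmo oosfy
Hunk 2: at line 3 remove [laegg] add [ngtgf,atus] -> 10 lines: hpu zmgid tex ngtgf atus vqaab dems zwenk mmo oosfy
Hunk 3: at line 2 remove [ngtgf] add [sybx,thi,one] -> 12 lines: hpu zmgid tex sybx thi one atus vqaab dems zwenk mmo oosfy
Hunk 4: at line 7 remove [vqaab] add [rdxat] -> 12 lines: hpu zmgid tex sybx thi one atus rdxat dems zwenk mmo oosfy
Hunk 5: at line 1 remove [tex,sybx] add [nni,kays] -> 12 lines: hpu zmgid nni kays thi one atus rdxat dems zwenk mmo oosfy
Hunk 6: at line 7 remove [rdxat,dems,zwenk] add [dzm,ygfft,ave] -> 12 lines: hpu zmgid nni kays thi one atus dzm ygfft ave mmo oosfy
Hunk 7: at line 5 remove [atus,dzm,ygfft] add [jni,xucg,oemf] -> 12 lines: hpu zmgid nni kays thi one jni xucg oemf ave mmo oosfy
Final line count: 12

Answer: 12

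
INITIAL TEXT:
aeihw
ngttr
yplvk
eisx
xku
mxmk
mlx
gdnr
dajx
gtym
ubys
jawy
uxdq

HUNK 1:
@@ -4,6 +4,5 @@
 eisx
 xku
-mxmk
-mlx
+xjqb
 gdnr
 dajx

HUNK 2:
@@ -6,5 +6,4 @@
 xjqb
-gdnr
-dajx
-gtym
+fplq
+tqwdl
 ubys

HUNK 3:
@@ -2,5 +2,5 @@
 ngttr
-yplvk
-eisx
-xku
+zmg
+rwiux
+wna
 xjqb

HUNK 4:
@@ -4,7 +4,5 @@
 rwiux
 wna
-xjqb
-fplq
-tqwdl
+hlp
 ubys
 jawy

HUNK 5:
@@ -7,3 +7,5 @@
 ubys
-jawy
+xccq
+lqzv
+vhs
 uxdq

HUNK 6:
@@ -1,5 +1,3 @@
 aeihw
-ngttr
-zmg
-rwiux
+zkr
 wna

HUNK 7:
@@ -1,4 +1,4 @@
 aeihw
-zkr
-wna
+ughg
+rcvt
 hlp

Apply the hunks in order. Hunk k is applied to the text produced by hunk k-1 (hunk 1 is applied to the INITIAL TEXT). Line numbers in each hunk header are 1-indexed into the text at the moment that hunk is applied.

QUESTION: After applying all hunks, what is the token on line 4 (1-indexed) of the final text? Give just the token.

Hunk 1: at line 4 remove [mxmk,mlx] add [xjqb] -> 12 lines: aeihw ngttr yplvk eisx xku xjqb gdnr dajx gtym ubys jawy uxdq
Hunk 2: at line 6 remove [gdnr,dajx,gtym] add [fplq,tqwdl] -> 11 lines: aeihw ngttr yplvk eisx xku xjqb fplq tqwdl ubys jawy uxdq
Hunk 3: at line 2 remove [yplvk,eisx,xku] add [zmg,rwiux,wna] -> 11 lines: aeihw ngttr zmg rwiux wna xjqb fplq tqwdl ubys jawy uxdq
Hunk 4: at line 4 remove [xjqb,fplq,tqwdl] add [hlp] -> 9 lines: aeihw ngttr zmg rwiux wna hlp ubys jawy uxdq
Hunk 5: at line 7 remove [jawy] add [xccq,lqzv,vhs] -> 11 lines: aeihw ngttr zmg rwiux wna hlp ubys xccq lqzv vhs uxdq
Hunk 6: at line 1 remove [ngttr,zmg,rwiux] add [zkr] -> 9 lines: aeihw zkr wna hlp ubys xccq lqzv vhs uxdq
Hunk 7: at line 1 remove [zkr,wna] add [ughg,rcvt] -> 9 lines: aeihw ughg rcvt hlp ubys xccq lqzv vhs uxdq
Final line 4: hlp

Answer: hlp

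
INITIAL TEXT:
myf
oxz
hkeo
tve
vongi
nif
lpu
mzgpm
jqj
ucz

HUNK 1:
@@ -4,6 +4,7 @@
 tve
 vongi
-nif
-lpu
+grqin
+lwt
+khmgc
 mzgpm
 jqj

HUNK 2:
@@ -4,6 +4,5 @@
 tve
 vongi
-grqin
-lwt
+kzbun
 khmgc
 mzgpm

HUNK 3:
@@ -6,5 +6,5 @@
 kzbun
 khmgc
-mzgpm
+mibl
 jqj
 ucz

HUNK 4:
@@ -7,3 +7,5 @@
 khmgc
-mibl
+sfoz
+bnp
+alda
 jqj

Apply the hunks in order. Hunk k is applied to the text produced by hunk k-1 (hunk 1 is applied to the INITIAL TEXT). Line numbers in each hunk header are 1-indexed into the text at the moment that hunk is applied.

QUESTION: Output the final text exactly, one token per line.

Answer: myf
oxz
hkeo
tve
vongi
kzbun
khmgc
sfoz
bnp
alda
jqj
ucz

Derivation:
Hunk 1: at line 4 remove [nif,lpu] add [grqin,lwt,khmgc] -> 11 lines: myf oxz hkeo tve vongi grqin lwt khmgc mzgpm jqj ucz
Hunk 2: at line 4 remove [grqin,lwt] add [kzbun] -> 10 lines: myf oxz hkeo tve vongi kzbun khmgc mzgpm jqj ucz
Hunk 3: at line 6 remove [mzgpm] add [mibl] -> 10 lines: myf oxz hkeo tve vongi kzbun khmgc mibl jqj ucz
Hunk 4: at line 7 remove [mibl] add [sfoz,bnp,alda] -> 12 lines: myf oxz hkeo tve vongi kzbun khmgc sfoz bnp alda jqj ucz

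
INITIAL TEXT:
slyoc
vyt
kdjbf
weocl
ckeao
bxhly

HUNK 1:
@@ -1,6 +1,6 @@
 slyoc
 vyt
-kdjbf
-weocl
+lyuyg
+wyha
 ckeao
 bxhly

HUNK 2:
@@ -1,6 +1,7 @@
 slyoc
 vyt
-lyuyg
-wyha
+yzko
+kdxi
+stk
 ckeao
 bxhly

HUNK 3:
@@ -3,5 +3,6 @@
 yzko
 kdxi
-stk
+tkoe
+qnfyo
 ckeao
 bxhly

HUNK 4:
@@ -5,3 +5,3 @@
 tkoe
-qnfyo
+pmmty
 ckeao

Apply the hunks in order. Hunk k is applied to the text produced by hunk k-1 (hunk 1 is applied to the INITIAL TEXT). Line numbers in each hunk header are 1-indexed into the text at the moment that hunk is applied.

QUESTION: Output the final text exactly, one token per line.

Answer: slyoc
vyt
yzko
kdxi
tkoe
pmmty
ckeao
bxhly

Derivation:
Hunk 1: at line 1 remove [kdjbf,weocl] add [lyuyg,wyha] -> 6 lines: slyoc vyt lyuyg wyha ckeao bxhly
Hunk 2: at line 1 remove [lyuyg,wyha] add [yzko,kdxi,stk] -> 7 lines: slyoc vyt yzko kdxi stk ckeao bxhly
Hunk 3: at line 3 remove [stk] add [tkoe,qnfyo] -> 8 lines: slyoc vyt yzko kdxi tkoe qnfyo ckeao bxhly
Hunk 4: at line 5 remove [qnfyo] add [pmmty] -> 8 lines: slyoc vyt yzko kdxi tkoe pmmty ckeao bxhly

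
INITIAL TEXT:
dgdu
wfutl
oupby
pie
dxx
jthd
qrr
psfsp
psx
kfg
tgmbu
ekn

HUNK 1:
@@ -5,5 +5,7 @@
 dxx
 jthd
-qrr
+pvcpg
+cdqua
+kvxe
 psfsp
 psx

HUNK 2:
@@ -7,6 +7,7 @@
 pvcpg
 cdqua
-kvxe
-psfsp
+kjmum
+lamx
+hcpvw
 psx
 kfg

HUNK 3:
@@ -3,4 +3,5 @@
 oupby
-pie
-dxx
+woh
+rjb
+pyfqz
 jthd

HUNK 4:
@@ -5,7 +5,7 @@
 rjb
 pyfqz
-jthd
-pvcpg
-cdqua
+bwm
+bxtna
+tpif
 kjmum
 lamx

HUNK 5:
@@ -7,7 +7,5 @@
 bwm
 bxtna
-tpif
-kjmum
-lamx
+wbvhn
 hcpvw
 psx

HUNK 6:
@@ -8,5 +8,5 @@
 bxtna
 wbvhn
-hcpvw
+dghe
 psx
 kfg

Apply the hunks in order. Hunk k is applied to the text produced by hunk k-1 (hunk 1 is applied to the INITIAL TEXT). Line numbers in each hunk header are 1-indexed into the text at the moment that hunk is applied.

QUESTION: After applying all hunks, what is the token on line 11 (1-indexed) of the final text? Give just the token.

Answer: psx

Derivation:
Hunk 1: at line 5 remove [qrr] add [pvcpg,cdqua,kvxe] -> 14 lines: dgdu wfutl oupby pie dxx jthd pvcpg cdqua kvxe psfsp psx kfg tgmbu ekn
Hunk 2: at line 7 remove [kvxe,psfsp] add [kjmum,lamx,hcpvw] -> 15 lines: dgdu wfutl oupby pie dxx jthd pvcpg cdqua kjmum lamx hcpvw psx kfg tgmbu ekn
Hunk 3: at line 3 remove [pie,dxx] add [woh,rjb,pyfqz] -> 16 lines: dgdu wfutl oupby woh rjb pyfqz jthd pvcpg cdqua kjmum lamx hcpvw psx kfg tgmbu ekn
Hunk 4: at line 5 remove [jthd,pvcpg,cdqua] add [bwm,bxtna,tpif] -> 16 lines: dgdu wfutl oupby woh rjb pyfqz bwm bxtna tpif kjmum lamx hcpvw psx kfg tgmbu ekn
Hunk 5: at line 7 remove [tpif,kjmum,lamx] add [wbvhn] -> 14 lines: dgdu wfutl oupby woh rjb pyfqz bwm bxtna wbvhn hcpvw psx kfg tgmbu ekn
Hunk 6: at line 8 remove [hcpvw] add [dghe] -> 14 lines: dgdu wfutl oupby woh rjb pyfqz bwm bxtna wbvhn dghe psx kfg tgmbu ekn
Final line 11: psx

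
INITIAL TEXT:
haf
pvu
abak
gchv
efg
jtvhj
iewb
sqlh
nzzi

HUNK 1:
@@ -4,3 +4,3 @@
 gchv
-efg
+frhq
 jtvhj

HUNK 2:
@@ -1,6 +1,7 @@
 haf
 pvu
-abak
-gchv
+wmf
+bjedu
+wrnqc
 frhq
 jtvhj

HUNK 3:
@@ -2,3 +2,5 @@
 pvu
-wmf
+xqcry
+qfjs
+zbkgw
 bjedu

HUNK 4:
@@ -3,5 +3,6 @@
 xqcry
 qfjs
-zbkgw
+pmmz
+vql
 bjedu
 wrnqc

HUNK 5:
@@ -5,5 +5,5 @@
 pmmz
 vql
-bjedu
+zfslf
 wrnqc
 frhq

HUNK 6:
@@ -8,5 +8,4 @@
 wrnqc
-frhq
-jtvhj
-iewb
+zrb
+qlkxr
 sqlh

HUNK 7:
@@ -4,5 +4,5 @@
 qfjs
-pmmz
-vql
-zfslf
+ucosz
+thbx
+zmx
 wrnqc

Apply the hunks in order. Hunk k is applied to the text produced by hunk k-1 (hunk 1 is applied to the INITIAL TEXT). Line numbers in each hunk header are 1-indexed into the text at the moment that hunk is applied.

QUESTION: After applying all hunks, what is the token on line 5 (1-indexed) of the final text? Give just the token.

Hunk 1: at line 4 remove [efg] add [frhq] -> 9 lines: haf pvu abak gchv frhq jtvhj iewb sqlh nzzi
Hunk 2: at line 1 remove [abak,gchv] add [wmf,bjedu,wrnqc] -> 10 lines: haf pvu wmf bjedu wrnqc frhq jtvhj iewb sqlh nzzi
Hunk 3: at line 2 remove [wmf] add [xqcry,qfjs,zbkgw] -> 12 lines: haf pvu xqcry qfjs zbkgw bjedu wrnqc frhq jtvhj iewb sqlh nzzi
Hunk 4: at line 3 remove [zbkgw] add [pmmz,vql] -> 13 lines: haf pvu xqcry qfjs pmmz vql bjedu wrnqc frhq jtvhj iewb sqlh nzzi
Hunk 5: at line 5 remove [bjedu] add [zfslf] -> 13 lines: haf pvu xqcry qfjs pmmz vql zfslf wrnqc frhq jtvhj iewb sqlh nzzi
Hunk 6: at line 8 remove [frhq,jtvhj,iewb] add [zrb,qlkxr] -> 12 lines: haf pvu xqcry qfjs pmmz vql zfslf wrnqc zrb qlkxr sqlh nzzi
Hunk 7: at line 4 remove [pmmz,vql,zfslf] add [ucosz,thbx,zmx] -> 12 lines: haf pvu xqcry qfjs ucosz thbx zmx wrnqc zrb qlkxr sqlh nzzi
Final line 5: ucosz

Answer: ucosz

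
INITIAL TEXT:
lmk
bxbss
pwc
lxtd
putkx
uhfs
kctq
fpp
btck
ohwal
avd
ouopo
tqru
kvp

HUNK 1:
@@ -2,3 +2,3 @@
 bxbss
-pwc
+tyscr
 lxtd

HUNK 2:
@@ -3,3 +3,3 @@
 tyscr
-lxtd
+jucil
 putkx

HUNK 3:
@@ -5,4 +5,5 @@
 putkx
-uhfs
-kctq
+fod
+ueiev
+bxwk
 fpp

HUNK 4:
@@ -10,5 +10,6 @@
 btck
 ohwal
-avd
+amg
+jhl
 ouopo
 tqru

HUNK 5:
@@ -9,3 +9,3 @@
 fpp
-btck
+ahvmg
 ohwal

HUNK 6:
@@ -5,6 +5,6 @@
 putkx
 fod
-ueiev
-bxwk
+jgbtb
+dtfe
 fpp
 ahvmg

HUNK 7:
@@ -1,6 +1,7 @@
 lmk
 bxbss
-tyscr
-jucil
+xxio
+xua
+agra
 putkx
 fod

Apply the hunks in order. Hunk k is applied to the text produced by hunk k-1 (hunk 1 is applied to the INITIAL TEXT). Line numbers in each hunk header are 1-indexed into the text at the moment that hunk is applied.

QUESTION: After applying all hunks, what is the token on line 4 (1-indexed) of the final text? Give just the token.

Answer: xua

Derivation:
Hunk 1: at line 2 remove [pwc] add [tyscr] -> 14 lines: lmk bxbss tyscr lxtd putkx uhfs kctq fpp btck ohwal avd ouopo tqru kvp
Hunk 2: at line 3 remove [lxtd] add [jucil] -> 14 lines: lmk bxbss tyscr jucil putkx uhfs kctq fpp btck ohwal avd ouopo tqru kvp
Hunk 3: at line 5 remove [uhfs,kctq] add [fod,ueiev,bxwk] -> 15 lines: lmk bxbss tyscr jucil putkx fod ueiev bxwk fpp btck ohwal avd ouopo tqru kvp
Hunk 4: at line 10 remove [avd] add [amg,jhl] -> 16 lines: lmk bxbss tyscr jucil putkx fod ueiev bxwk fpp btck ohwal amg jhl ouopo tqru kvp
Hunk 5: at line 9 remove [btck] add [ahvmg] -> 16 lines: lmk bxbss tyscr jucil putkx fod ueiev bxwk fpp ahvmg ohwal amg jhl ouopo tqru kvp
Hunk 6: at line 5 remove [ueiev,bxwk] add [jgbtb,dtfe] -> 16 lines: lmk bxbss tyscr jucil putkx fod jgbtb dtfe fpp ahvmg ohwal amg jhl ouopo tqru kvp
Hunk 7: at line 1 remove [tyscr,jucil] add [xxio,xua,agra] -> 17 lines: lmk bxbss xxio xua agra putkx fod jgbtb dtfe fpp ahvmg ohwal amg jhl ouopo tqru kvp
Final line 4: xua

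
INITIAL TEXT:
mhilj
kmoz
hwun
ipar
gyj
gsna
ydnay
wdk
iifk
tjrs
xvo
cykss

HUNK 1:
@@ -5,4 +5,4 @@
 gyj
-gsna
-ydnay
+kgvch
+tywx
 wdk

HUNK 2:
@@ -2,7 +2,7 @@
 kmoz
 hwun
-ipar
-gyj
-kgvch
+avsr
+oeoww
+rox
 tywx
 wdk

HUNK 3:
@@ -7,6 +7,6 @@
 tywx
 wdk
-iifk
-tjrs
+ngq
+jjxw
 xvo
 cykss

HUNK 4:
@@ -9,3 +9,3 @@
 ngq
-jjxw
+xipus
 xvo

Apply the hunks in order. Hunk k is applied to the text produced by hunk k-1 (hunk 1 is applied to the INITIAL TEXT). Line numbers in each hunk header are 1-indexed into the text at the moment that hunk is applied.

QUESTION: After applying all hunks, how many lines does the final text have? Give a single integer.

Answer: 12

Derivation:
Hunk 1: at line 5 remove [gsna,ydnay] add [kgvch,tywx] -> 12 lines: mhilj kmoz hwun ipar gyj kgvch tywx wdk iifk tjrs xvo cykss
Hunk 2: at line 2 remove [ipar,gyj,kgvch] add [avsr,oeoww,rox] -> 12 lines: mhilj kmoz hwun avsr oeoww rox tywx wdk iifk tjrs xvo cykss
Hunk 3: at line 7 remove [iifk,tjrs] add [ngq,jjxw] -> 12 lines: mhilj kmoz hwun avsr oeoww rox tywx wdk ngq jjxw xvo cykss
Hunk 4: at line 9 remove [jjxw] add [xipus] -> 12 lines: mhilj kmoz hwun avsr oeoww rox tywx wdk ngq xipus xvo cykss
Final line count: 12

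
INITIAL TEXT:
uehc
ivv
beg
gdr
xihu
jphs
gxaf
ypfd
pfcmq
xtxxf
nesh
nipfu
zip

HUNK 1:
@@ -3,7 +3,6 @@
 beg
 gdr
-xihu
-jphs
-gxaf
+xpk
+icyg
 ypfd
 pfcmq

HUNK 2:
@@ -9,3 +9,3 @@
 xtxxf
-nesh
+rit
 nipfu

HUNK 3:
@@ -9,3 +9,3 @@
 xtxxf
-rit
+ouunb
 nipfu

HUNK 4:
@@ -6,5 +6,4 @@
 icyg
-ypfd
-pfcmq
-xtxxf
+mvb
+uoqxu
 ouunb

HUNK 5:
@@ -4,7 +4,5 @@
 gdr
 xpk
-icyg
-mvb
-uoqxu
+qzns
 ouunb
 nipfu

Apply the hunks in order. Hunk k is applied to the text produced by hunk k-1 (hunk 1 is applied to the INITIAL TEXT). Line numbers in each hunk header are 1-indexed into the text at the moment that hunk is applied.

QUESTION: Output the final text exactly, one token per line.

Answer: uehc
ivv
beg
gdr
xpk
qzns
ouunb
nipfu
zip

Derivation:
Hunk 1: at line 3 remove [xihu,jphs,gxaf] add [xpk,icyg] -> 12 lines: uehc ivv beg gdr xpk icyg ypfd pfcmq xtxxf nesh nipfu zip
Hunk 2: at line 9 remove [nesh] add [rit] -> 12 lines: uehc ivv beg gdr xpk icyg ypfd pfcmq xtxxf rit nipfu zip
Hunk 3: at line 9 remove [rit] add [ouunb] -> 12 lines: uehc ivv beg gdr xpk icyg ypfd pfcmq xtxxf ouunb nipfu zip
Hunk 4: at line 6 remove [ypfd,pfcmq,xtxxf] add [mvb,uoqxu] -> 11 lines: uehc ivv beg gdr xpk icyg mvb uoqxu ouunb nipfu zip
Hunk 5: at line 4 remove [icyg,mvb,uoqxu] add [qzns] -> 9 lines: uehc ivv beg gdr xpk qzns ouunb nipfu zip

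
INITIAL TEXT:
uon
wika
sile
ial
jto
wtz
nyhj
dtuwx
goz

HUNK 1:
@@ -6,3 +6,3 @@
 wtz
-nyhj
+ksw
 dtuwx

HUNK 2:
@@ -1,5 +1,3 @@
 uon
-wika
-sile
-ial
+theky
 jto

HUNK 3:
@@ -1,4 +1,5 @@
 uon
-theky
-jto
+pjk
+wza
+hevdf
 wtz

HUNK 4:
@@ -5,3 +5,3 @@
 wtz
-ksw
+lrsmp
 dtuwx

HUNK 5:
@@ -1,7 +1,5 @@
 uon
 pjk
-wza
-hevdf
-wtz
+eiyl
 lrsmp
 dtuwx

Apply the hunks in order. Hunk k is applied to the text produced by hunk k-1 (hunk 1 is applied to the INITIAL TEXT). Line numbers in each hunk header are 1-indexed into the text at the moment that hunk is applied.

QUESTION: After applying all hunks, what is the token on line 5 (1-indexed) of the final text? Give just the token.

Hunk 1: at line 6 remove [nyhj] add [ksw] -> 9 lines: uon wika sile ial jto wtz ksw dtuwx goz
Hunk 2: at line 1 remove [wika,sile,ial] add [theky] -> 7 lines: uon theky jto wtz ksw dtuwx goz
Hunk 3: at line 1 remove [theky,jto] add [pjk,wza,hevdf] -> 8 lines: uon pjk wza hevdf wtz ksw dtuwx goz
Hunk 4: at line 5 remove [ksw] add [lrsmp] -> 8 lines: uon pjk wza hevdf wtz lrsmp dtuwx goz
Hunk 5: at line 1 remove [wza,hevdf,wtz] add [eiyl] -> 6 lines: uon pjk eiyl lrsmp dtuwx goz
Final line 5: dtuwx

Answer: dtuwx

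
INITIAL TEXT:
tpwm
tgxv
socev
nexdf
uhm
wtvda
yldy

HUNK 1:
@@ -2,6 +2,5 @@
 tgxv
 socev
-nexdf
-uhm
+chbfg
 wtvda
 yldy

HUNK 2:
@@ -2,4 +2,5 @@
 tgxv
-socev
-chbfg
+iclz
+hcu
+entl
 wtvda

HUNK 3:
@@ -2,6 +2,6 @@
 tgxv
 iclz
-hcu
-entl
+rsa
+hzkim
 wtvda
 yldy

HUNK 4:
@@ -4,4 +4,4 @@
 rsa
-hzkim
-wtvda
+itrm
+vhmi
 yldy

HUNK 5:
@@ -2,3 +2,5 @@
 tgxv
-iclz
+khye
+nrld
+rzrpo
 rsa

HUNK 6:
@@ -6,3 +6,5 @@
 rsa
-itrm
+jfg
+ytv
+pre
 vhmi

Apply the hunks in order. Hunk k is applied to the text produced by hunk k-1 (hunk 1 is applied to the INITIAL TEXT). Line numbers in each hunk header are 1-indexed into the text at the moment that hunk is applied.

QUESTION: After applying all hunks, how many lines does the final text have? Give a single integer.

Answer: 11

Derivation:
Hunk 1: at line 2 remove [nexdf,uhm] add [chbfg] -> 6 lines: tpwm tgxv socev chbfg wtvda yldy
Hunk 2: at line 2 remove [socev,chbfg] add [iclz,hcu,entl] -> 7 lines: tpwm tgxv iclz hcu entl wtvda yldy
Hunk 3: at line 2 remove [hcu,entl] add [rsa,hzkim] -> 7 lines: tpwm tgxv iclz rsa hzkim wtvda yldy
Hunk 4: at line 4 remove [hzkim,wtvda] add [itrm,vhmi] -> 7 lines: tpwm tgxv iclz rsa itrm vhmi yldy
Hunk 5: at line 2 remove [iclz] add [khye,nrld,rzrpo] -> 9 lines: tpwm tgxv khye nrld rzrpo rsa itrm vhmi yldy
Hunk 6: at line 6 remove [itrm] add [jfg,ytv,pre] -> 11 lines: tpwm tgxv khye nrld rzrpo rsa jfg ytv pre vhmi yldy
Final line count: 11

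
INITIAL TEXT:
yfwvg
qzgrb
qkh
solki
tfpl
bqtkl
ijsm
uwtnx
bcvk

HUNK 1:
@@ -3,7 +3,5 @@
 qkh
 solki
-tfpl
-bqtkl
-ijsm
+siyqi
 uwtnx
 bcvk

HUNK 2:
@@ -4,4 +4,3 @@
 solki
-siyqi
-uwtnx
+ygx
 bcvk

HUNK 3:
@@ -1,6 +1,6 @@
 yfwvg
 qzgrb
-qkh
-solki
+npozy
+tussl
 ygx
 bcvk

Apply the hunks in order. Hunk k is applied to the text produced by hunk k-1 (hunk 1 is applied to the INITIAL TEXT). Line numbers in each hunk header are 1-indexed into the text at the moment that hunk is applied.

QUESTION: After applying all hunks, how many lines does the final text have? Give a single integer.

Hunk 1: at line 3 remove [tfpl,bqtkl,ijsm] add [siyqi] -> 7 lines: yfwvg qzgrb qkh solki siyqi uwtnx bcvk
Hunk 2: at line 4 remove [siyqi,uwtnx] add [ygx] -> 6 lines: yfwvg qzgrb qkh solki ygx bcvk
Hunk 3: at line 1 remove [qkh,solki] add [npozy,tussl] -> 6 lines: yfwvg qzgrb npozy tussl ygx bcvk
Final line count: 6

Answer: 6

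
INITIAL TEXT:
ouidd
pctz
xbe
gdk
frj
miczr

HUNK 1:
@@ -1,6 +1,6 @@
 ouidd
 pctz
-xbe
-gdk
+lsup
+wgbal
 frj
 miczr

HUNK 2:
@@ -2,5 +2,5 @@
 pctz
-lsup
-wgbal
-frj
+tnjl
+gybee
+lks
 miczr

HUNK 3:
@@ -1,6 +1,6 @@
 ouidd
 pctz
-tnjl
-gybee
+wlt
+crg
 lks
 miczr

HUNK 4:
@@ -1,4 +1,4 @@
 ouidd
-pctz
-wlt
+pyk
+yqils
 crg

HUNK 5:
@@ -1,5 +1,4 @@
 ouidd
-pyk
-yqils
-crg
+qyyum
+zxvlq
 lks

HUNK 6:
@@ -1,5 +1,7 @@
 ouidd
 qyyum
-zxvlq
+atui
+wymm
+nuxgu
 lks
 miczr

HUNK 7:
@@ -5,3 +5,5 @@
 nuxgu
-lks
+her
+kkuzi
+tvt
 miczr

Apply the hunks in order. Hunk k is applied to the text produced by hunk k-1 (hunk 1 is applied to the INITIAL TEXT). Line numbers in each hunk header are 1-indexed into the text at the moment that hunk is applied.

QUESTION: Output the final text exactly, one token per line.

Hunk 1: at line 1 remove [xbe,gdk] add [lsup,wgbal] -> 6 lines: ouidd pctz lsup wgbal frj miczr
Hunk 2: at line 2 remove [lsup,wgbal,frj] add [tnjl,gybee,lks] -> 6 lines: ouidd pctz tnjl gybee lks miczr
Hunk 3: at line 1 remove [tnjl,gybee] add [wlt,crg] -> 6 lines: ouidd pctz wlt crg lks miczr
Hunk 4: at line 1 remove [pctz,wlt] add [pyk,yqils] -> 6 lines: ouidd pyk yqils crg lks miczr
Hunk 5: at line 1 remove [pyk,yqils,crg] add [qyyum,zxvlq] -> 5 lines: ouidd qyyum zxvlq lks miczr
Hunk 6: at line 1 remove [zxvlq] add [atui,wymm,nuxgu] -> 7 lines: ouidd qyyum atui wymm nuxgu lks miczr
Hunk 7: at line 5 remove [lks] add [her,kkuzi,tvt] -> 9 lines: ouidd qyyum atui wymm nuxgu her kkuzi tvt miczr

Answer: ouidd
qyyum
atui
wymm
nuxgu
her
kkuzi
tvt
miczr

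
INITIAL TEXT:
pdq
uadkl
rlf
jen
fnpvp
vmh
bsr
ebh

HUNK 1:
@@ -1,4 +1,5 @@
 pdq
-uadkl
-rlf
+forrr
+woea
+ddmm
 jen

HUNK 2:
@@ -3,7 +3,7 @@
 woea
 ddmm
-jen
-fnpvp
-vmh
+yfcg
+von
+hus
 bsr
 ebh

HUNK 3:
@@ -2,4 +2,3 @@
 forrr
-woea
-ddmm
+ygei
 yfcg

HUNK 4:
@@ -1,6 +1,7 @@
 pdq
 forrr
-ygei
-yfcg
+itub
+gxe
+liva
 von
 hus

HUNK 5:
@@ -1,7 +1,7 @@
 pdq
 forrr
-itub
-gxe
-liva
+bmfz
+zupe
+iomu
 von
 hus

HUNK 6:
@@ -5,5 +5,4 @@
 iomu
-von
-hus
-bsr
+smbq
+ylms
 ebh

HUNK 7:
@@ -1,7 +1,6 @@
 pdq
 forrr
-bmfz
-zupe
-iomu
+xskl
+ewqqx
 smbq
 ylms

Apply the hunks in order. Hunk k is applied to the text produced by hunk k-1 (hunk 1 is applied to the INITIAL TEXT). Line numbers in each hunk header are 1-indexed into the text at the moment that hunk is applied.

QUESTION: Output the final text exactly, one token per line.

Hunk 1: at line 1 remove [uadkl,rlf] add [forrr,woea,ddmm] -> 9 lines: pdq forrr woea ddmm jen fnpvp vmh bsr ebh
Hunk 2: at line 3 remove [jen,fnpvp,vmh] add [yfcg,von,hus] -> 9 lines: pdq forrr woea ddmm yfcg von hus bsr ebh
Hunk 3: at line 2 remove [woea,ddmm] add [ygei] -> 8 lines: pdq forrr ygei yfcg von hus bsr ebh
Hunk 4: at line 1 remove [ygei,yfcg] add [itub,gxe,liva] -> 9 lines: pdq forrr itub gxe liva von hus bsr ebh
Hunk 5: at line 1 remove [itub,gxe,liva] add [bmfz,zupe,iomu] -> 9 lines: pdq forrr bmfz zupe iomu von hus bsr ebh
Hunk 6: at line 5 remove [von,hus,bsr] add [smbq,ylms] -> 8 lines: pdq forrr bmfz zupe iomu smbq ylms ebh
Hunk 7: at line 1 remove [bmfz,zupe,iomu] add [xskl,ewqqx] -> 7 lines: pdq forrr xskl ewqqx smbq ylms ebh

Answer: pdq
forrr
xskl
ewqqx
smbq
ylms
ebh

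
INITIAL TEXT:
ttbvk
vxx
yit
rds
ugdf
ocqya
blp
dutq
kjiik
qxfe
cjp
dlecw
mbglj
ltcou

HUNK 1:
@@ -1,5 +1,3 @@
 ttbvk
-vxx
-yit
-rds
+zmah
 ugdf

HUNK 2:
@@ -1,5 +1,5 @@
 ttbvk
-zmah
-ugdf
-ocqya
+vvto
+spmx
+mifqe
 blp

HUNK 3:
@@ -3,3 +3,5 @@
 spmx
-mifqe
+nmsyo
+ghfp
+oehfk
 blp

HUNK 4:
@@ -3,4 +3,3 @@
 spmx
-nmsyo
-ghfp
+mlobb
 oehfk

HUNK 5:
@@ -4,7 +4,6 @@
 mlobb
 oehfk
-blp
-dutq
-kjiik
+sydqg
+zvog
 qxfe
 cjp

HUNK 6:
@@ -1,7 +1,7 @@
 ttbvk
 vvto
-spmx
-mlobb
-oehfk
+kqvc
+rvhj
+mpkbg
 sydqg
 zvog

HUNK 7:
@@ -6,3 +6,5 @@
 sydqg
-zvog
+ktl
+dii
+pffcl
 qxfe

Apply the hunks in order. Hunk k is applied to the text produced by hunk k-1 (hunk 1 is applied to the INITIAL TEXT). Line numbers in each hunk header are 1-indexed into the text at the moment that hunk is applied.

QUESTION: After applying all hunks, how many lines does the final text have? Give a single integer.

Hunk 1: at line 1 remove [vxx,yit,rds] add [zmah] -> 12 lines: ttbvk zmah ugdf ocqya blp dutq kjiik qxfe cjp dlecw mbglj ltcou
Hunk 2: at line 1 remove [zmah,ugdf,ocqya] add [vvto,spmx,mifqe] -> 12 lines: ttbvk vvto spmx mifqe blp dutq kjiik qxfe cjp dlecw mbglj ltcou
Hunk 3: at line 3 remove [mifqe] add [nmsyo,ghfp,oehfk] -> 14 lines: ttbvk vvto spmx nmsyo ghfp oehfk blp dutq kjiik qxfe cjp dlecw mbglj ltcou
Hunk 4: at line 3 remove [nmsyo,ghfp] add [mlobb] -> 13 lines: ttbvk vvto spmx mlobb oehfk blp dutq kjiik qxfe cjp dlecw mbglj ltcou
Hunk 5: at line 4 remove [blp,dutq,kjiik] add [sydqg,zvog] -> 12 lines: ttbvk vvto spmx mlobb oehfk sydqg zvog qxfe cjp dlecw mbglj ltcou
Hunk 6: at line 1 remove [spmx,mlobb,oehfk] add [kqvc,rvhj,mpkbg] -> 12 lines: ttbvk vvto kqvc rvhj mpkbg sydqg zvog qxfe cjp dlecw mbglj ltcou
Hunk 7: at line 6 remove [zvog] add [ktl,dii,pffcl] -> 14 lines: ttbvk vvto kqvc rvhj mpkbg sydqg ktl dii pffcl qxfe cjp dlecw mbglj ltcou
Final line count: 14

Answer: 14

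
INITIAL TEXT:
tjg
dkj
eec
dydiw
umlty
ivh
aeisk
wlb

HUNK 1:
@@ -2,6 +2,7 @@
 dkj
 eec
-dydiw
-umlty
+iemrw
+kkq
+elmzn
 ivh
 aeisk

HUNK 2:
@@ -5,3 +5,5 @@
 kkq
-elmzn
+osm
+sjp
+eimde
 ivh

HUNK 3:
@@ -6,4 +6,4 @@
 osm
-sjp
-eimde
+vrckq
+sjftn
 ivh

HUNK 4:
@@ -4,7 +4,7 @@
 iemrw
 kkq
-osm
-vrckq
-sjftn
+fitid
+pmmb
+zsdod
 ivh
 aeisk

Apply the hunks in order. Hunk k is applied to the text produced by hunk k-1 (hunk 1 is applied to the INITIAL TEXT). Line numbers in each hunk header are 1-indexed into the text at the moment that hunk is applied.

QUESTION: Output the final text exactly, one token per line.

Answer: tjg
dkj
eec
iemrw
kkq
fitid
pmmb
zsdod
ivh
aeisk
wlb

Derivation:
Hunk 1: at line 2 remove [dydiw,umlty] add [iemrw,kkq,elmzn] -> 9 lines: tjg dkj eec iemrw kkq elmzn ivh aeisk wlb
Hunk 2: at line 5 remove [elmzn] add [osm,sjp,eimde] -> 11 lines: tjg dkj eec iemrw kkq osm sjp eimde ivh aeisk wlb
Hunk 3: at line 6 remove [sjp,eimde] add [vrckq,sjftn] -> 11 lines: tjg dkj eec iemrw kkq osm vrckq sjftn ivh aeisk wlb
Hunk 4: at line 4 remove [osm,vrckq,sjftn] add [fitid,pmmb,zsdod] -> 11 lines: tjg dkj eec iemrw kkq fitid pmmb zsdod ivh aeisk wlb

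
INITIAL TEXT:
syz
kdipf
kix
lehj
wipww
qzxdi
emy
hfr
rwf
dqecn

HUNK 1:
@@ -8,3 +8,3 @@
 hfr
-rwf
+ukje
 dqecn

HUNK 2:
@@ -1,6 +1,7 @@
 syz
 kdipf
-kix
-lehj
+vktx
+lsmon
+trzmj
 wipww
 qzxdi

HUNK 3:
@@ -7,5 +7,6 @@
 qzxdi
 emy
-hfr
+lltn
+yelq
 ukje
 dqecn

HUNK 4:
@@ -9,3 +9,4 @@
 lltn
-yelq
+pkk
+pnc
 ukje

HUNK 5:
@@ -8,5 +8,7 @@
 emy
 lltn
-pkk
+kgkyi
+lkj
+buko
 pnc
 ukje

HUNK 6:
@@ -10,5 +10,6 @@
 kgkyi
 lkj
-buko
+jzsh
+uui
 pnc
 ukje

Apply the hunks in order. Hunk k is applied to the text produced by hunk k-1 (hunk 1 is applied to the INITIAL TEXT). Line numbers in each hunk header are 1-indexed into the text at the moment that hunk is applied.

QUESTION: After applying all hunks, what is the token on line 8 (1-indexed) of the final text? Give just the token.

Answer: emy

Derivation:
Hunk 1: at line 8 remove [rwf] add [ukje] -> 10 lines: syz kdipf kix lehj wipww qzxdi emy hfr ukje dqecn
Hunk 2: at line 1 remove [kix,lehj] add [vktx,lsmon,trzmj] -> 11 lines: syz kdipf vktx lsmon trzmj wipww qzxdi emy hfr ukje dqecn
Hunk 3: at line 7 remove [hfr] add [lltn,yelq] -> 12 lines: syz kdipf vktx lsmon trzmj wipww qzxdi emy lltn yelq ukje dqecn
Hunk 4: at line 9 remove [yelq] add [pkk,pnc] -> 13 lines: syz kdipf vktx lsmon trzmj wipww qzxdi emy lltn pkk pnc ukje dqecn
Hunk 5: at line 8 remove [pkk] add [kgkyi,lkj,buko] -> 15 lines: syz kdipf vktx lsmon trzmj wipww qzxdi emy lltn kgkyi lkj buko pnc ukje dqecn
Hunk 6: at line 10 remove [buko] add [jzsh,uui] -> 16 lines: syz kdipf vktx lsmon trzmj wipww qzxdi emy lltn kgkyi lkj jzsh uui pnc ukje dqecn
Final line 8: emy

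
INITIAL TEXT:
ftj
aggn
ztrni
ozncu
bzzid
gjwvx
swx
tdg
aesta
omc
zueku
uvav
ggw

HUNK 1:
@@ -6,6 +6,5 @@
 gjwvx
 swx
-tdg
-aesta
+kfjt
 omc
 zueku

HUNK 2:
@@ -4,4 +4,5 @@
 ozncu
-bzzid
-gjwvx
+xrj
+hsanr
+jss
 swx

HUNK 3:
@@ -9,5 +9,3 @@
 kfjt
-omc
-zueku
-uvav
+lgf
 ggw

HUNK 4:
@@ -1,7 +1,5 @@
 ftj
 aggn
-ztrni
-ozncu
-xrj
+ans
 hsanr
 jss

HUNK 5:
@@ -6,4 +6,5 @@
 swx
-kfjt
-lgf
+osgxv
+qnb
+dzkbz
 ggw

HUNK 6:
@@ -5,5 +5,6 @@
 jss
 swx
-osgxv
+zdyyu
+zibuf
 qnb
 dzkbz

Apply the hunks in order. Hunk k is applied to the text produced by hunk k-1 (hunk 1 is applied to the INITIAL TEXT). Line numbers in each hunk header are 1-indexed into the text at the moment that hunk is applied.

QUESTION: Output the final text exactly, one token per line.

Answer: ftj
aggn
ans
hsanr
jss
swx
zdyyu
zibuf
qnb
dzkbz
ggw

Derivation:
Hunk 1: at line 6 remove [tdg,aesta] add [kfjt] -> 12 lines: ftj aggn ztrni ozncu bzzid gjwvx swx kfjt omc zueku uvav ggw
Hunk 2: at line 4 remove [bzzid,gjwvx] add [xrj,hsanr,jss] -> 13 lines: ftj aggn ztrni ozncu xrj hsanr jss swx kfjt omc zueku uvav ggw
Hunk 3: at line 9 remove [omc,zueku,uvav] add [lgf] -> 11 lines: ftj aggn ztrni ozncu xrj hsanr jss swx kfjt lgf ggw
Hunk 4: at line 1 remove [ztrni,ozncu,xrj] add [ans] -> 9 lines: ftj aggn ans hsanr jss swx kfjt lgf ggw
Hunk 5: at line 6 remove [kfjt,lgf] add [osgxv,qnb,dzkbz] -> 10 lines: ftj aggn ans hsanr jss swx osgxv qnb dzkbz ggw
Hunk 6: at line 5 remove [osgxv] add [zdyyu,zibuf] -> 11 lines: ftj aggn ans hsanr jss swx zdyyu zibuf qnb dzkbz ggw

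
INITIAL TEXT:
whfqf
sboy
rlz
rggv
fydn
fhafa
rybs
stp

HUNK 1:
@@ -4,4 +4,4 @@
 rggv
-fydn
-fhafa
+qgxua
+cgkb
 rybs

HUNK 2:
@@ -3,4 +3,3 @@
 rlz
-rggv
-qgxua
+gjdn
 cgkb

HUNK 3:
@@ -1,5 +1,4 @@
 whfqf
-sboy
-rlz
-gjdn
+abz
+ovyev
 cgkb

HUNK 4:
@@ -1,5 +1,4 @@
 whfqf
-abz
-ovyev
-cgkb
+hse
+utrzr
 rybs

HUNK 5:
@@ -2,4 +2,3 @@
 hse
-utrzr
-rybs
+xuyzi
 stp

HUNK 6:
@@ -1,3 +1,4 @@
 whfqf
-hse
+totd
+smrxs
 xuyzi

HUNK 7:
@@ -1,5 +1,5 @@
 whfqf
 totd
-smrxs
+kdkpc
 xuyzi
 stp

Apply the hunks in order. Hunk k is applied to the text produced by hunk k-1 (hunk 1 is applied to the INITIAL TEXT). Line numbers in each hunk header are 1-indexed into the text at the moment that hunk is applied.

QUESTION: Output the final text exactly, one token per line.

Hunk 1: at line 4 remove [fydn,fhafa] add [qgxua,cgkb] -> 8 lines: whfqf sboy rlz rggv qgxua cgkb rybs stp
Hunk 2: at line 3 remove [rggv,qgxua] add [gjdn] -> 7 lines: whfqf sboy rlz gjdn cgkb rybs stp
Hunk 3: at line 1 remove [sboy,rlz,gjdn] add [abz,ovyev] -> 6 lines: whfqf abz ovyev cgkb rybs stp
Hunk 4: at line 1 remove [abz,ovyev,cgkb] add [hse,utrzr] -> 5 lines: whfqf hse utrzr rybs stp
Hunk 5: at line 2 remove [utrzr,rybs] add [xuyzi] -> 4 lines: whfqf hse xuyzi stp
Hunk 6: at line 1 remove [hse] add [totd,smrxs] -> 5 lines: whfqf totd smrxs xuyzi stp
Hunk 7: at line 1 remove [smrxs] add [kdkpc] -> 5 lines: whfqf totd kdkpc xuyzi stp

Answer: whfqf
totd
kdkpc
xuyzi
stp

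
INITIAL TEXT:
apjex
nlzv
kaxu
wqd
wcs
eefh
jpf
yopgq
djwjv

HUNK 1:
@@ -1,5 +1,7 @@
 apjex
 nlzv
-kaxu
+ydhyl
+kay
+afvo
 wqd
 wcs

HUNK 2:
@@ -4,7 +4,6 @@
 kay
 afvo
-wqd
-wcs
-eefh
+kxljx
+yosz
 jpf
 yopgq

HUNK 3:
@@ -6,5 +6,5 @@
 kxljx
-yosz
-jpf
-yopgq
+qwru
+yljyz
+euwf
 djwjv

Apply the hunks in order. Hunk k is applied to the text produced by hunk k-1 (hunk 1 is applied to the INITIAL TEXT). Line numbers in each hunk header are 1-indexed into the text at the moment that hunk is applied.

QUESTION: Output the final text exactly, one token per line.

Hunk 1: at line 1 remove [kaxu] add [ydhyl,kay,afvo] -> 11 lines: apjex nlzv ydhyl kay afvo wqd wcs eefh jpf yopgq djwjv
Hunk 2: at line 4 remove [wqd,wcs,eefh] add [kxljx,yosz] -> 10 lines: apjex nlzv ydhyl kay afvo kxljx yosz jpf yopgq djwjv
Hunk 3: at line 6 remove [yosz,jpf,yopgq] add [qwru,yljyz,euwf] -> 10 lines: apjex nlzv ydhyl kay afvo kxljx qwru yljyz euwf djwjv

Answer: apjex
nlzv
ydhyl
kay
afvo
kxljx
qwru
yljyz
euwf
djwjv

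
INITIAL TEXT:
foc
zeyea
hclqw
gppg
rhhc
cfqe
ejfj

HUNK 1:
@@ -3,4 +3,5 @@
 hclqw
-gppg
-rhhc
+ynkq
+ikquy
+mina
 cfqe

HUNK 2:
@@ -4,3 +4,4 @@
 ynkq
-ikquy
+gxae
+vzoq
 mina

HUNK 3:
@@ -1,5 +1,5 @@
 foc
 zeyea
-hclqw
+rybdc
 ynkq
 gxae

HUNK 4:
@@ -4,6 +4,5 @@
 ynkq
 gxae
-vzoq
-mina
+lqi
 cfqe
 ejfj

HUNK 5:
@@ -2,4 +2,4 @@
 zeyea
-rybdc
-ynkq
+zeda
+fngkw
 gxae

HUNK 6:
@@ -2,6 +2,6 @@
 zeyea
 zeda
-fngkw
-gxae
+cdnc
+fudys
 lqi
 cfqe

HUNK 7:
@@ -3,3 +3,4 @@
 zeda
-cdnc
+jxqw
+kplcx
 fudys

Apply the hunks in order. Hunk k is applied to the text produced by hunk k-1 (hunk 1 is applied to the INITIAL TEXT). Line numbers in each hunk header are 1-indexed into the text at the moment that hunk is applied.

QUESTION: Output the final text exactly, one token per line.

Answer: foc
zeyea
zeda
jxqw
kplcx
fudys
lqi
cfqe
ejfj

Derivation:
Hunk 1: at line 3 remove [gppg,rhhc] add [ynkq,ikquy,mina] -> 8 lines: foc zeyea hclqw ynkq ikquy mina cfqe ejfj
Hunk 2: at line 4 remove [ikquy] add [gxae,vzoq] -> 9 lines: foc zeyea hclqw ynkq gxae vzoq mina cfqe ejfj
Hunk 3: at line 1 remove [hclqw] add [rybdc] -> 9 lines: foc zeyea rybdc ynkq gxae vzoq mina cfqe ejfj
Hunk 4: at line 4 remove [vzoq,mina] add [lqi] -> 8 lines: foc zeyea rybdc ynkq gxae lqi cfqe ejfj
Hunk 5: at line 2 remove [rybdc,ynkq] add [zeda,fngkw] -> 8 lines: foc zeyea zeda fngkw gxae lqi cfqe ejfj
Hunk 6: at line 2 remove [fngkw,gxae] add [cdnc,fudys] -> 8 lines: foc zeyea zeda cdnc fudys lqi cfqe ejfj
Hunk 7: at line 3 remove [cdnc] add [jxqw,kplcx] -> 9 lines: foc zeyea zeda jxqw kplcx fudys lqi cfqe ejfj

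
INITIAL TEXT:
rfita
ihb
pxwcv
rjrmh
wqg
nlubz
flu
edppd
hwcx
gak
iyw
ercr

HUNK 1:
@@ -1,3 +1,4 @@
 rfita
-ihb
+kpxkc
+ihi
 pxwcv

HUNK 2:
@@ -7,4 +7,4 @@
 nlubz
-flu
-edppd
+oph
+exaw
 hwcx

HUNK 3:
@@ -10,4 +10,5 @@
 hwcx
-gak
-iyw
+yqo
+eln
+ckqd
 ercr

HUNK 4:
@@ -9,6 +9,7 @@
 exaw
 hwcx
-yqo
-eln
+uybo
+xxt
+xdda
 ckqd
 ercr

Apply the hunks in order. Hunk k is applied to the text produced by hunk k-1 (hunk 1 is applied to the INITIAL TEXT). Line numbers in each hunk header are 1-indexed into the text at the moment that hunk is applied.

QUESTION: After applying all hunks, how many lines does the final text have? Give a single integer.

Hunk 1: at line 1 remove [ihb] add [kpxkc,ihi] -> 13 lines: rfita kpxkc ihi pxwcv rjrmh wqg nlubz flu edppd hwcx gak iyw ercr
Hunk 2: at line 7 remove [flu,edppd] add [oph,exaw] -> 13 lines: rfita kpxkc ihi pxwcv rjrmh wqg nlubz oph exaw hwcx gak iyw ercr
Hunk 3: at line 10 remove [gak,iyw] add [yqo,eln,ckqd] -> 14 lines: rfita kpxkc ihi pxwcv rjrmh wqg nlubz oph exaw hwcx yqo eln ckqd ercr
Hunk 4: at line 9 remove [yqo,eln] add [uybo,xxt,xdda] -> 15 lines: rfita kpxkc ihi pxwcv rjrmh wqg nlubz oph exaw hwcx uybo xxt xdda ckqd ercr
Final line count: 15

Answer: 15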